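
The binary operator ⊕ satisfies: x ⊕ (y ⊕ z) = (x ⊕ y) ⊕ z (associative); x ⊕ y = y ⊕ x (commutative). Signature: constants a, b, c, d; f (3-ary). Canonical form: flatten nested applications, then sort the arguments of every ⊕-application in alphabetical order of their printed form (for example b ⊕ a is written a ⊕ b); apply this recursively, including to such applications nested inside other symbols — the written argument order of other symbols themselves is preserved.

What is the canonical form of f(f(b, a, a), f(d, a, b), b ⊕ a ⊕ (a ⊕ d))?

Answer: f(f(b, a, a), f(d, a, b), a ⊕ a ⊕ b ⊕ d)

Derivation:
Focus inside:  b ⊕ a ⊕ (a ⊕ d)
Un-nest:  b ⊕ a ⊕ a ⊕ d
Sort:  a ⊕ a ⊕ b ⊕ d
Reassemble:  f(f(b, a, a), f(d, a, b), a ⊕ a ⊕ b ⊕ d)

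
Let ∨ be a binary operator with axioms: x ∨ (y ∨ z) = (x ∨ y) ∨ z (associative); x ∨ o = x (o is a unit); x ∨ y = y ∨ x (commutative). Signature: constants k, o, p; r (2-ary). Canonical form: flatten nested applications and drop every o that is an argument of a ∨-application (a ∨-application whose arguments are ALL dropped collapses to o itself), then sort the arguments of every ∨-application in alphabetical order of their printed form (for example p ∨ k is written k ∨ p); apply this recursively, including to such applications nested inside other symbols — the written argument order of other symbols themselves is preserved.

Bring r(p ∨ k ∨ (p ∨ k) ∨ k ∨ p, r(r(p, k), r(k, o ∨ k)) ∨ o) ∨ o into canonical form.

Inside:  r(p ∨ k ∨ (p ∨ k) ∨ k ∨ p, r(r(p, k), r(k, o ∨ k)) ∨ o)  →  r(k ∨ k ∨ k ∨ p ∨ p ∨ p, r(r(p, k), r(k, k)))
Units out:  drop o
Sort:  r(k ∨ k ∨ k ∨ p ∨ p ∨ p, r(r(p, k), r(k, k)))

Answer: r(k ∨ k ∨ k ∨ p ∨ p ∨ p, r(r(p, k), r(k, k)))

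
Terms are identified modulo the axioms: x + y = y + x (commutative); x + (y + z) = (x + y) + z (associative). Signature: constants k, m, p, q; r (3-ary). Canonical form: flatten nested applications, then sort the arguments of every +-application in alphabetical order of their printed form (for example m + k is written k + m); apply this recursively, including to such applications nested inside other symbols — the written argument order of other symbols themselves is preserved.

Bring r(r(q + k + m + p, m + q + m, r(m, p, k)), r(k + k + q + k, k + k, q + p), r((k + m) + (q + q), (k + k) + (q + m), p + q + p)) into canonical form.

Answer: r(r(k + m + p + q, m + m + q, r(m, p, k)), r(k + k + k + q, k + k, p + q), r(k + m + q + q, k + k + m + q, p + p + q))

Derivation:
Descend into:  (k + k) + (q + m)
Un-nest:  k + k + q + m
Sort arguments:  k + k + m + q
Reassemble:  r(r(k + m + p + q, m + m + q, r(m, p, k)), r(k + k + k + q, k + k, p + q), r(k + m + q + q, k + k + m + q, p + p + q))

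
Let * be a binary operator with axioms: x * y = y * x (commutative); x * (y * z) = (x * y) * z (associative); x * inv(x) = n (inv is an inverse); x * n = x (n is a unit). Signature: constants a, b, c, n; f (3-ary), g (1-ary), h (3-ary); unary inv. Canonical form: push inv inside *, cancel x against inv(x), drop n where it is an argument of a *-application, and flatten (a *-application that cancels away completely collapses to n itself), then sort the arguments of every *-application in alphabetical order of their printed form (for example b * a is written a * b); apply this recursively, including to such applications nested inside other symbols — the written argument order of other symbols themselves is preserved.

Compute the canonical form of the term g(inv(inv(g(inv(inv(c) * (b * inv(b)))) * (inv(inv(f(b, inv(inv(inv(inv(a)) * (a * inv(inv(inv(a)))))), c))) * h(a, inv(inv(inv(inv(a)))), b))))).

Work inside:  g(inv(inv(c) * (b * inv(b)))) * (inv(inv(f(b, inv(inv(inv(inv(a)) * (a * inv(inv(inv(a)))))), c))) * h(a, inv(inv(inv(inv(a)))), b))
Push inv inside:  distribute inv over * and collapse double inv
Combine occurrences:  g(c) * f(b, a, c) * h(a, a, b)
Sort arguments:  f(b, a, c) * g(c) * h(a, a, b)
Put back:  g(f(b, a, c) * g(c) * h(a, a, b))

Answer: g(f(b, a, c) * g(c) * h(a, a, b))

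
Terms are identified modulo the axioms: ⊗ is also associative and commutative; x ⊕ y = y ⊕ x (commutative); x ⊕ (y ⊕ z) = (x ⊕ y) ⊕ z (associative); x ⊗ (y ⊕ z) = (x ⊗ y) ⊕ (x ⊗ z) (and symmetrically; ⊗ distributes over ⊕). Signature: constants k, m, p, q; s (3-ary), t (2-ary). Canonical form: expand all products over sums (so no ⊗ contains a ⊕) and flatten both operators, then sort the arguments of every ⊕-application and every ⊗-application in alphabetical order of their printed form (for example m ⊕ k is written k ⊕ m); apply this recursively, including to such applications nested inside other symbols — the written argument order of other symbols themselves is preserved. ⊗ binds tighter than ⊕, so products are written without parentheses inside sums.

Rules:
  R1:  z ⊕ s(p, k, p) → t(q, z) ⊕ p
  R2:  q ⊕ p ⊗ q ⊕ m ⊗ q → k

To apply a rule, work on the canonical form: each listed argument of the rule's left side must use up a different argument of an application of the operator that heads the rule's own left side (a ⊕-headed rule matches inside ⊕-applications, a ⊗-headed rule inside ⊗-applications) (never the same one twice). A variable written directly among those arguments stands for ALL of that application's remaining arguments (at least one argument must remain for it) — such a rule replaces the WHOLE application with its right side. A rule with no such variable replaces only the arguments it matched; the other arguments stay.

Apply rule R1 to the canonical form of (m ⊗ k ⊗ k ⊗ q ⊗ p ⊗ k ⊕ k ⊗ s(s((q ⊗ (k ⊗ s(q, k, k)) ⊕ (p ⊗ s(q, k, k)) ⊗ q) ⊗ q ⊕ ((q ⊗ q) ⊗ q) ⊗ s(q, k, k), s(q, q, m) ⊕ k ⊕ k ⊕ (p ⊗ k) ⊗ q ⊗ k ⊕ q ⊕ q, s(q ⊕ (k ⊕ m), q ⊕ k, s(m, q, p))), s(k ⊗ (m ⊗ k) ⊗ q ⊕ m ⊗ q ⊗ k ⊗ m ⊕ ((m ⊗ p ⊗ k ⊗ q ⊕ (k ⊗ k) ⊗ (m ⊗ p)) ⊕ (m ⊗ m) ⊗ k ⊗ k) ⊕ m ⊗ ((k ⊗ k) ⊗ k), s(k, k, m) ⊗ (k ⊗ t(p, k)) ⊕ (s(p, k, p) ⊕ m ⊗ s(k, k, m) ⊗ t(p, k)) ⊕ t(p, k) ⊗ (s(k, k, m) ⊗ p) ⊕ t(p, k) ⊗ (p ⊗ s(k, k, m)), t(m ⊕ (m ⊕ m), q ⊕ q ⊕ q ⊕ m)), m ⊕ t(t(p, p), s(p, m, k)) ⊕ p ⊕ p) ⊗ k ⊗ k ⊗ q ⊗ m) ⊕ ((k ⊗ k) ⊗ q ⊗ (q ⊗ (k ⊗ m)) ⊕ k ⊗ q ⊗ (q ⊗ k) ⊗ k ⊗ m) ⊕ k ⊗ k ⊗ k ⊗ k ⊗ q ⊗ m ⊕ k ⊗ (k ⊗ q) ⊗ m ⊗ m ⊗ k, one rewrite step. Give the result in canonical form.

Canonical form:  k ⊗ k ⊗ k ⊗ k ⊗ m ⊗ q ⊕ k ⊗ k ⊗ k ⊗ m ⊗ m ⊗ q ⊕ k ⊗ k ⊗ k ⊗ m ⊗ p ⊗ q ⊕ k ⊗ k ⊗ k ⊗ m ⊗ q ⊗ q ⊕ k ⊗ k ⊗ k ⊗ m ⊗ q ⊗ q ⊕ k ⊗ k ⊗ k ⊗ m ⊗ q ⊗ s(s(k ⊗ q ⊗ q ⊗ s(q, k, k) ⊕ p ⊗ q ⊗ q ⊗ s(q, k, k) ⊕ q ⊗ q ⊗ q ⊗ s(q, k, k), k ⊕ k ⊕ k ⊗ k ⊗ p ⊗ q ⊕ q ⊕ q ⊕ s(q, q, m), s(k ⊕ m ⊕ q, k ⊕ q, s(m, q, p))), s(k ⊗ k ⊗ k ⊗ m ⊕ k ⊗ k ⊗ m ⊗ m ⊕ k ⊗ k ⊗ m ⊗ p ⊕ k ⊗ k ⊗ m ⊗ q ⊕ k ⊗ m ⊗ m ⊗ q ⊕ k ⊗ m ⊗ p ⊗ q, k ⊗ s(k, k, m) ⊗ t(p, k) ⊕ m ⊗ s(k, k, m) ⊗ t(p, k) ⊕ p ⊗ s(k, k, m) ⊗ t(p, k) ⊕ p ⊗ s(k, k, m) ⊗ t(p, k) ⊕ s(p, k, p), t(m ⊕ m ⊕ m, m ⊕ q ⊕ q ⊕ q)), m ⊕ p ⊕ p ⊕ t(t(p, p), s(p, m, k)))
Apply R1:  consuming s(p, k, p);  z := k ⊗ s(k, k, m) ⊗ t(p, k) ⊕ m ⊗ s(k, k, m) ⊗ t(p, k) ⊕ p ⊗ s(k, k, m) ⊗ t(p, k) ⊕ p ⊗ s(k, k, m) ⊗ t(p, k)
The extension variable absorbs all remaining arguments, so the whole application is rewritten.
Giving:  k ⊗ k ⊗ k ⊗ k ⊗ m ⊗ q ⊕ k ⊗ k ⊗ k ⊗ m ⊗ m ⊗ q ⊕ k ⊗ k ⊗ k ⊗ m ⊗ p ⊗ q ⊕ k ⊗ k ⊗ k ⊗ m ⊗ q ⊗ q ⊕ k ⊗ k ⊗ k ⊗ m ⊗ q ⊗ q ⊕ k ⊗ k ⊗ k ⊗ m ⊗ q ⊗ s(s(k ⊗ q ⊗ q ⊗ s(q, k, k) ⊕ p ⊗ q ⊗ q ⊗ s(q, k, k) ⊕ q ⊗ q ⊗ q ⊗ s(q, k, k), k ⊕ k ⊕ k ⊗ k ⊗ p ⊗ q ⊕ q ⊕ q ⊕ s(q, q, m), s(k ⊕ m ⊕ q, k ⊕ q, s(m, q, p))), s(k ⊗ k ⊗ k ⊗ m ⊕ k ⊗ k ⊗ m ⊗ m ⊕ k ⊗ k ⊗ m ⊗ p ⊕ k ⊗ k ⊗ m ⊗ q ⊕ k ⊗ m ⊗ m ⊗ q ⊕ k ⊗ m ⊗ p ⊗ q, p ⊕ t(q, k ⊗ s(k, k, m) ⊗ t(p, k) ⊕ m ⊗ s(k, k, m) ⊗ t(p, k) ⊕ p ⊗ s(k, k, m) ⊗ t(p, k) ⊕ p ⊗ s(k, k, m) ⊗ t(p, k)), t(m ⊕ m ⊕ m, m ⊕ q ⊕ q ⊕ q)), m ⊕ p ⊕ p ⊕ t(t(p, p), s(p, m, k)))

Answer: k ⊗ k ⊗ k ⊗ k ⊗ m ⊗ q ⊕ k ⊗ k ⊗ k ⊗ m ⊗ m ⊗ q ⊕ k ⊗ k ⊗ k ⊗ m ⊗ p ⊗ q ⊕ k ⊗ k ⊗ k ⊗ m ⊗ q ⊗ q ⊕ k ⊗ k ⊗ k ⊗ m ⊗ q ⊗ q ⊕ k ⊗ k ⊗ k ⊗ m ⊗ q ⊗ s(s(k ⊗ q ⊗ q ⊗ s(q, k, k) ⊕ p ⊗ q ⊗ q ⊗ s(q, k, k) ⊕ q ⊗ q ⊗ q ⊗ s(q, k, k), k ⊕ k ⊕ k ⊗ k ⊗ p ⊗ q ⊕ q ⊕ q ⊕ s(q, q, m), s(k ⊕ m ⊕ q, k ⊕ q, s(m, q, p))), s(k ⊗ k ⊗ k ⊗ m ⊕ k ⊗ k ⊗ m ⊗ m ⊕ k ⊗ k ⊗ m ⊗ p ⊕ k ⊗ k ⊗ m ⊗ q ⊕ k ⊗ m ⊗ m ⊗ q ⊕ k ⊗ m ⊗ p ⊗ q, p ⊕ t(q, k ⊗ s(k, k, m) ⊗ t(p, k) ⊕ m ⊗ s(k, k, m) ⊗ t(p, k) ⊕ p ⊗ s(k, k, m) ⊗ t(p, k) ⊕ p ⊗ s(k, k, m) ⊗ t(p, k)), t(m ⊕ m ⊕ m, m ⊕ q ⊕ q ⊕ q)), m ⊕ p ⊕ p ⊕ t(t(p, p), s(p, m, k)))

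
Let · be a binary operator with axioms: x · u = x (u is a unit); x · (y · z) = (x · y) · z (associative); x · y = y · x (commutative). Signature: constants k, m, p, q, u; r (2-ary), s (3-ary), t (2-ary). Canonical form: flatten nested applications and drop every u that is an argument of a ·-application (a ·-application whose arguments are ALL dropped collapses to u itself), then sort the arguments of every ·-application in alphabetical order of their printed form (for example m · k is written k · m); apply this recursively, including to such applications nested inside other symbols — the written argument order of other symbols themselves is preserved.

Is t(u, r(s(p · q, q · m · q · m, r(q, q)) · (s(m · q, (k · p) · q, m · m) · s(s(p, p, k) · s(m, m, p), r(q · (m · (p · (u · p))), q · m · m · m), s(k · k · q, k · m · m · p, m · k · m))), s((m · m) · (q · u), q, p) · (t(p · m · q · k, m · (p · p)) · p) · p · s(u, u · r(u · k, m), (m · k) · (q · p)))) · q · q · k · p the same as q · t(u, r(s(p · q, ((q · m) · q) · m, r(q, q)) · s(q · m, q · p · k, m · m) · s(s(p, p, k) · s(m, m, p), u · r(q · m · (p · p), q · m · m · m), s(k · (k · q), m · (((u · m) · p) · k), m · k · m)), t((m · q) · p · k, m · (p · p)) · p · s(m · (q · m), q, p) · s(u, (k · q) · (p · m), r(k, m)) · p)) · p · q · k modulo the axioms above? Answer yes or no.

Answer: no — k · p · q · q · t(u, r(s(m · q, k · p · q, m · m) · s(p · q, m · m · q · q, r(q, q)) · s(s(m, m, p) · s(p, p, k), r(m · p · p · q, m · m · m · q), s(k · k · q, k · m · m · p, k · m · m)), p · p · s(m · m · q, q, p) · s(u, r(k, m), k · m · p · q) · t(k · m · p · q, m · p · p))) vs k · p · q · q · t(u, r(s(m · q, k · p · q, m · m) · s(p · q, m · m · q · q, r(q, q)) · s(s(m, m, p) · s(p, p, k), r(m · p · p · q, m · m · m · q), s(k · k · q, k · m · m · p, k · m · m)), p · p · s(m · m · q, q, p) · s(u, k · m · p · q, r(k, m)) · t(k · m · p · q, m · p · p)))

Derivation:
Left:  t(u, r(s(p · q, q · m · q · m, r(q, q)) · (s(m · q, (k · p) · q, m · m) · s(s(p, p, k) · s(m, m, p), r(q · (m · (p · (u · p))), q · m · m · m), s(k · k · q, k · m · m · p, m · k · m))), s((m · m) · (q · u), q, p) · (t(p · m · q · k, m · (p · p)) · p) · p · s(u, u · r(u · k, m), (m · k) · (q · p)))) · q · q · k · p
  Simplify inside:  t(u, r(s(p · q, q · m · q · m, r(q, q)) · (s(m · q, (k · p) · q, m · m) · s(s(p, p, k) · s(m, m, p), r(q · (m · (p · (u · p))), q · m · m · m), s(k · k · q, k · m · m · p, m · k · m))), s((m · m) · (q · u), q, p) · (t(p · m · q · k, m · (p · p)) · p) · p · s(u, u · r(u · k, m), (m · k) · (q · p))))  →  t(u, r(s(m · q, k · p · q, m · m) · s(p · q, m · m · q · q, r(q, q)) · s(s(m, m, p) · s(p, p, k), r(m · p · p · q, m · m · m · q), s(k · k · q, k · m · m · p, k · m · m)), p · p · s(m · m · q, q, p) · s(u, r(k, m), k · m · p · q) · t(k · m · p · q, m · p · p)))
  Sort:  k · p · q · q · t(u, r(s(m · q, k · p · q, m · m) · s(p · q, m · m · q · q, r(q, q)) · s(s(m, m, p) · s(p, p, k), r(m · p · p · q, m · m · m · q), s(k · k · q, k · m · m · p, k · m · m)), p · p · s(m · m · q, q, p) · s(u, r(k, m), k · m · p · q) · t(k · m · p · q, m · p · p)))
Right:  q · t(u, r(s(p · q, ((q · m) · q) · m, r(q, q)) · s(q · m, q · p · k, m · m) · s(s(p, p, k) · s(m, m, p), u · r(q · m · (p · p), q · m · m · m), s(k · (k · q), m · (((u · m) · p) · k), m · k · m)), t((m · q) · p · k, m · (p · p)) · p · s(m · (q · m), q, p) · s(u, (k · q) · (p · m), r(k, m)) · p)) · p · q · k
  Simplify inside:  t(u, r(s(p · q, ((q · m) · q) · m, r(q, q)) · s(q · m, q · p · k, m · m) · s(s(p, p, k) · s(m, m, p), u · r(q · m · (p · p), q · m · m · m), s(k · (k · q), m · (((u · m) · p) · k), m · k · m)), t((m · q) · p · k, m · (p · p)) · p · s(m · (q · m), q, p) · s(u, (k · q) · (p · m), r(k, m)) · p))  →  t(u, r(s(m · q, k · p · q, m · m) · s(p · q, m · m · q · q, r(q, q)) · s(s(m, m, p) · s(p, p, k), r(m · p · p · q, m · m · m · q), s(k · k · q, k · m · m · p, k · m · m)), p · p · s(m · m · q, q, p) · s(u, k · m · p · q, r(k, m)) · t(k · m · p · q, m · p · p)))
  Sort arguments:  k · p · q · q · t(u, r(s(m · q, k · p · q, m · m) · s(p · q, m · m · q · q, r(q, q)) · s(s(m, m, p) · s(p, p, k), r(m · p · p · q, m · m · m · q), s(k · k · q, k · m · m · p, k · m · m)), p · p · s(m · m · q, q, p) · s(u, k · m · p · q, r(k, m)) · t(k · m · p · q, m · p · p)))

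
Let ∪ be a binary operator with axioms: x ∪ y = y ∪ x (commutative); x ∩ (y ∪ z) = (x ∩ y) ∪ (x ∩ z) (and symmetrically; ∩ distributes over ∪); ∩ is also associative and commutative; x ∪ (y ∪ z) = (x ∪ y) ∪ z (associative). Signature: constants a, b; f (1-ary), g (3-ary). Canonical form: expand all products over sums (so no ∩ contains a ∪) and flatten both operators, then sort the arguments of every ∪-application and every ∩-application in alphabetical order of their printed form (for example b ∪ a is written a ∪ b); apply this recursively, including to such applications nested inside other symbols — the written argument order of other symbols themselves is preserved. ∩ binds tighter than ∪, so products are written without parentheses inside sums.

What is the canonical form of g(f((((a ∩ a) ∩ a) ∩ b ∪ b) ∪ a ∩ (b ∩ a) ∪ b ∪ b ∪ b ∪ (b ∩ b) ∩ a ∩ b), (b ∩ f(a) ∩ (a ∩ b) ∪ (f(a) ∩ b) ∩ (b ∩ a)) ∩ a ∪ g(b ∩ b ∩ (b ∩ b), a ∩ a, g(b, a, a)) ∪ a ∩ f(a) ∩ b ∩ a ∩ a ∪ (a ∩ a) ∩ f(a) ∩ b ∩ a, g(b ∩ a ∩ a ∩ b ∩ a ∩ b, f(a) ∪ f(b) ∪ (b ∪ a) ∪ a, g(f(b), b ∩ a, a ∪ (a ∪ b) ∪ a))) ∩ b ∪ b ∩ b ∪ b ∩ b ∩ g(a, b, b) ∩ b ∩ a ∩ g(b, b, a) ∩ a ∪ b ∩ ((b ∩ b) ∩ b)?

Answer: a ∩ a ∩ b ∩ b ∩ b ∩ g(a, b, b) ∩ g(b, b, a) ∪ b ∩ b ∪ b ∩ b ∩ b ∩ b ∪ b ∩ g(f(a ∩ a ∩ a ∩ b ∪ a ∩ a ∩ b ∪ a ∩ b ∩ b ∩ b ∪ b ∪ b ∪ b ∪ b), a ∩ a ∩ a ∩ b ∩ f(a) ∪ a ∩ a ∩ a ∩ b ∩ f(a) ∪ a ∩ a ∩ b ∩ b ∩ f(a) ∪ a ∩ a ∩ b ∩ b ∩ f(a) ∪ g(b ∩ b ∩ b ∩ b, a ∩ a, g(b, a, a)), g(a ∩ a ∩ a ∩ b ∩ b ∩ b, a ∪ a ∪ b ∪ f(a) ∪ f(b), g(f(b), a ∩ b, a ∪ a ∪ a ∪ b)))

Derivation:
Expand:  b ∩ g(f(a ∩ a ∩ a ∩ b ∪ a ∩ a ∩ b ∪ a ∩ b ∩ b ∩ b ∪ b ∪ b ∪ b ∪ b), a ∩ a ∩ a ∩ b ∩ f(a) ∪ a ∩ a ∩ a ∩ b ∩ f(a) ∪ a ∩ a ∩ b ∩ b ∩ f(a) ∪ a ∩ a ∩ b ∩ b ∩ f(a) ∪ g(b ∩ b ∩ b ∩ b, a ∩ a, g(b, a, a)), g(a ∩ a ∩ a ∩ b ∩ b ∩ b, a ∪ a ∪ b ∪ f(a) ∪ f(b), g(f(b), a ∩ b, a ∪ a ∪ a ∪ b))) ∪ b ∩ b ∪ a ∩ a ∩ b ∩ b ∩ b ∩ g(a, b, b) ∩ g(b, b, a) ∪ b ∩ b ∩ b ∩ b
Sort:  a ∩ a ∩ b ∩ b ∩ b ∩ g(a, b, b) ∩ g(b, b, a) ∪ b ∩ b ∪ b ∩ b ∩ b ∩ b ∪ b ∩ g(f(a ∩ a ∩ a ∩ b ∪ a ∩ a ∩ b ∪ a ∩ b ∩ b ∩ b ∪ b ∪ b ∪ b ∪ b), a ∩ a ∩ a ∩ b ∩ f(a) ∪ a ∩ a ∩ a ∩ b ∩ f(a) ∪ a ∩ a ∩ b ∩ b ∩ f(a) ∪ a ∩ a ∩ b ∩ b ∩ f(a) ∪ g(b ∩ b ∩ b ∩ b, a ∩ a, g(b, a, a)), g(a ∩ a ∩ a ∩ b ∩ b ∩ b, a ∪ a ∪ b ∪ f(a) ∪ f(b), g(f(b), a ∩ b, a ∪ a ∪ a ∪ b)))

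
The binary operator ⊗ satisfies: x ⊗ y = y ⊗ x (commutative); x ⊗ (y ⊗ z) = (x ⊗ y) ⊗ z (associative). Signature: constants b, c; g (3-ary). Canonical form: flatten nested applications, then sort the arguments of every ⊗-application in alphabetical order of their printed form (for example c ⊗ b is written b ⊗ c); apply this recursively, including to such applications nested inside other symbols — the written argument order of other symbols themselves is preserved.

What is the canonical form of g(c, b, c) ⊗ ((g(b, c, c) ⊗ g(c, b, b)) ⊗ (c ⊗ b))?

Merge nested applications:  g(c, b, c) ⊗ g(b, c, c) ⊗ g(c, b, b) ⊗ c ⊗ b
Sort arguments:  b ⊗ c ⊗ g(b, c, c) ⊗ g(c, b, b) ⊗ g(c, b, c)

Answer: b ⊗ c ⊗ g(b, c, c) ⊗ g(c, b, b) ⊗ g(c, b, c)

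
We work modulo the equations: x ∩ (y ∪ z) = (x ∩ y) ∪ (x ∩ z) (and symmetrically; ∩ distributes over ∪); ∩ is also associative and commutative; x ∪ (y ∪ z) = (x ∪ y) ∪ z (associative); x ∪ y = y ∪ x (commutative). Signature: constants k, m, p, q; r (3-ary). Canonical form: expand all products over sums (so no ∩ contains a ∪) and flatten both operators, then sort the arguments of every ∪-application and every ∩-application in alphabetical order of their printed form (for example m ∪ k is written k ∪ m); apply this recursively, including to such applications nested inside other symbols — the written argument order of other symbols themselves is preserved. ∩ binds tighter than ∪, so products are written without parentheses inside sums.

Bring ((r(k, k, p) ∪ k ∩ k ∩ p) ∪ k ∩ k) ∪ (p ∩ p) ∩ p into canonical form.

Answer: k ∩ k ∪ k ∩ k ∩ p ∪ p ∩ p ∩ p ∪ r(k, k, p)

Derivation:
Flatten:  r(k, k, p) ∪ k ∩ k ∩ p ∪ k ∩ k ∪ p ∩ p ∩ p
Sort arguments:  k ∩ k ∪ k ∩ k ∩ p ∪ p ∩ p ∩ p ∪ r(k, k, p)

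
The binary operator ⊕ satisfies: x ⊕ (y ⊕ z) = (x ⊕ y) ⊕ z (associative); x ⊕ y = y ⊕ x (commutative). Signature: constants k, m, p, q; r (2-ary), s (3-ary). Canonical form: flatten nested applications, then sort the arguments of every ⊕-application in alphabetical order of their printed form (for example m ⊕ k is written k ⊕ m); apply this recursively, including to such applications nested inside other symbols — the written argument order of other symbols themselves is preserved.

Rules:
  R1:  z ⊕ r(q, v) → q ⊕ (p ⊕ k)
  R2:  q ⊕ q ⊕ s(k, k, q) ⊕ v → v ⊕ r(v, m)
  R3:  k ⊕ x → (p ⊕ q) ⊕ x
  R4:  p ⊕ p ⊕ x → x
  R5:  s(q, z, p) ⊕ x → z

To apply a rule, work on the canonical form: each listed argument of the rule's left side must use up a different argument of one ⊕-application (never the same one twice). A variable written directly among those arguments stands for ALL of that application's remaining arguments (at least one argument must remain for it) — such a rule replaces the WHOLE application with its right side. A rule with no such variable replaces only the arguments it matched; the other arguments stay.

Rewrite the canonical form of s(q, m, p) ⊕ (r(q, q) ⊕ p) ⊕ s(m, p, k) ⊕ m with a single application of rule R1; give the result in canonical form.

Answer: k ⊕ p ⊕ q

Derivation:
Canonical form:  m ⊕ p ⊕ r(q, q) ⊕ s(m, p, k) ⊕ s(q, m, p)
R1 matches:  uses r(q, q);  v := q, z := m ⊕ p ⊕ s(m, p, k) ⊕ s(q, m, p)
The variable takes the whole remainder — replace the entire application.
Result:  k ⊕ p ⊕ q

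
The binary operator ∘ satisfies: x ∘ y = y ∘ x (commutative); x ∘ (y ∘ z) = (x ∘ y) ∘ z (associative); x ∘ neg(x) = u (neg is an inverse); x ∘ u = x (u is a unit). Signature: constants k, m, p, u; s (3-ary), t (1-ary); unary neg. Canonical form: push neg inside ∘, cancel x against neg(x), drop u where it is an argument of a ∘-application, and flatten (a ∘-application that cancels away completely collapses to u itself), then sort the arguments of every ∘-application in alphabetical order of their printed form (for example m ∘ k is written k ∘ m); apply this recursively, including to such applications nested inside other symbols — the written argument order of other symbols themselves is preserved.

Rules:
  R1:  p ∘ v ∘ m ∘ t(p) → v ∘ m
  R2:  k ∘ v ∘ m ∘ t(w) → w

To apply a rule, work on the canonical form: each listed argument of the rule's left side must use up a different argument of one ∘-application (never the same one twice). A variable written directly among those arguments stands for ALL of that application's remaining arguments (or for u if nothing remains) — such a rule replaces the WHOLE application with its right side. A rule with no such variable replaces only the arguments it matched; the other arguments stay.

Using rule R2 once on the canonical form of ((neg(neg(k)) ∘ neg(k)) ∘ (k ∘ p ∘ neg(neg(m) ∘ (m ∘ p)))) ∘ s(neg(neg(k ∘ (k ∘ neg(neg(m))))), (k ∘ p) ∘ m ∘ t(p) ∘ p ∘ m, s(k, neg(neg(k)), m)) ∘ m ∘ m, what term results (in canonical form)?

Canonical form:  k ∘ m ∘ m ∘ s(k ∘ k ∘ m, k ∘ m ∘ m ∘ p ∘ p ∘ t(p), s(k, k, m))
R2 matches:  uses k, m, t(p);  v := m ∘ p ∘ p, w := p
The variable takes the whole remainder — replace the entire application.
New term:  k ∘ m ∘ m ∘ s(k ∘ k ∘ m, p, s(k, k, m))

Answer: k ∘ m ∘ m ∘ s(k ∘ k ∘ m, p, s(k, k, m))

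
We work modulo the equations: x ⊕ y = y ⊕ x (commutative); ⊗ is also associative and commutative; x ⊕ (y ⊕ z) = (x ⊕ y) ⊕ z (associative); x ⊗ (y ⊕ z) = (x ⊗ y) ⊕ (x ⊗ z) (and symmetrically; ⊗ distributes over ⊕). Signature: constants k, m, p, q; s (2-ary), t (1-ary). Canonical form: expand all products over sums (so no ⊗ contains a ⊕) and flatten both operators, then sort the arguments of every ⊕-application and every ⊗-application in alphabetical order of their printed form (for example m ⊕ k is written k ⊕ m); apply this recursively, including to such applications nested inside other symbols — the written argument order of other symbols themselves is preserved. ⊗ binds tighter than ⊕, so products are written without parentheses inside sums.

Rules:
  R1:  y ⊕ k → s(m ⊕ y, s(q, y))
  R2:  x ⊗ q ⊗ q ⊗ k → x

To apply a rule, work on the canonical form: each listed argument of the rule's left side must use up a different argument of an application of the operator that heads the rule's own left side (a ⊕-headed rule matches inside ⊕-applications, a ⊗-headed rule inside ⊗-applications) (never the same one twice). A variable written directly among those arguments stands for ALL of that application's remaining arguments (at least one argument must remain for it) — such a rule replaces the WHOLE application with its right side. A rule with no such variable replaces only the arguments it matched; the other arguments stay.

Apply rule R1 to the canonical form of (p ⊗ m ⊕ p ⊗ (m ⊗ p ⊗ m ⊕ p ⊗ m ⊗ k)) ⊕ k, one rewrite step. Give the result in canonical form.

Answer: s(k ⊗ m ⊗ p ⊗ p ⊕ m ⊕ m ⊗ m ⊗ p ⊗ p ⊕ m ⊗ p, s(q, k ⊗ m ⊗ p ⊗ p ⊕ m ⊗ m ⊗ p ⊗ p ⊕ m ⊗ p))

Derivation:
Canonical form:  k ⊕ k ⊗ m ⊗ p ⊗ p ⊕ m ⊗ m ⊗ p ⊗ p ⊕ m ⊗ p
Match R1:  consume k;  y := k ⊗ m ⊗ p ⊗ p ⊕ m ⊗ m ⊗ p ⊗ p ⊕ m ⊗ p
Every leftover argument binds to the variable; the entire application is replaced.
Result:  s(k ⊗ m ⊗ p ⊗ p ⊕ m ⊕ m ⊗ m ⊗ p ⊗ p ⊕ m ⊗ p, s(q, k ⊗ m ⊗ p ⊗ p ⊕ m ⊗ m ⊗ p ⊗ p ⊕ m ⊗ p))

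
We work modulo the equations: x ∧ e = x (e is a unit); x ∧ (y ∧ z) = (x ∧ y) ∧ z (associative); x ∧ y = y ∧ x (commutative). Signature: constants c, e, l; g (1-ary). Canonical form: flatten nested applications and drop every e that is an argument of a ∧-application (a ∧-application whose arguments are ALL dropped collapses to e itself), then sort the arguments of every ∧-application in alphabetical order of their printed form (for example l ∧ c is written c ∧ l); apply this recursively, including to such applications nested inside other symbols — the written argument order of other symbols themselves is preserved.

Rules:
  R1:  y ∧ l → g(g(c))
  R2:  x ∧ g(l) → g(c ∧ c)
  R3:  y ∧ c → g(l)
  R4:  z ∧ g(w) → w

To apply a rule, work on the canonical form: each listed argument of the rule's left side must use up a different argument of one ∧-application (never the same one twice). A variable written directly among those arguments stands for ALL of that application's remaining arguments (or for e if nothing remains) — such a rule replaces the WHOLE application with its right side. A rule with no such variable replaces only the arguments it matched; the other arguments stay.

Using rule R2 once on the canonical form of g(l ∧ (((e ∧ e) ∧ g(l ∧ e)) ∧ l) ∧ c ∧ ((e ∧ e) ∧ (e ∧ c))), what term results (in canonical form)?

Answer: g(g(c ∧ c))

Derivation:
Canonical form:  g(c ∧ c ∧ g(l) ∧ l ∧ l)
Match R2:  consume g(l);  x := c ∧ c ∧ l ∧ l
Every leftover argument binds to the variable; the entire application is replaced.
New term:  g(g(c ∧ c))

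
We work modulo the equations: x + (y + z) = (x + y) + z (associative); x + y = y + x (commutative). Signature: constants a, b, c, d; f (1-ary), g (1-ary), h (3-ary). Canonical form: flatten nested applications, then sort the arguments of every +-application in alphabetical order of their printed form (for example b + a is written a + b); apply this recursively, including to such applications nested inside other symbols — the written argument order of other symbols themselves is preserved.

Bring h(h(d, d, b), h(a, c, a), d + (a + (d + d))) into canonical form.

Answer: h(h(d, d, b), h(a, c, a), a + d + d + d)

Derivation:
Descend into:  d + (a + (d + d))
Flatten:  d + a + d + d
Order the arguments:  a + d + d + d
Reassemble:  h(h(d, d, b), h(a, c, a), a + d + d + d)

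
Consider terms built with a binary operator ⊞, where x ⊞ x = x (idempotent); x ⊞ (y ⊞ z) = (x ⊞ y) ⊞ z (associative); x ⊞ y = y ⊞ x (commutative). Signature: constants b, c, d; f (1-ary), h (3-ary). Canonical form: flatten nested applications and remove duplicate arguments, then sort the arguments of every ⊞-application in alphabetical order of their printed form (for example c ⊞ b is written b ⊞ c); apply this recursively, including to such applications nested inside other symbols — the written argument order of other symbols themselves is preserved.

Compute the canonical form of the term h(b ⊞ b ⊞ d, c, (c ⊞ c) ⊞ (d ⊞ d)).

Answer: h(b ⊞ d, c, c ⊞ d)

Derivation:
Work inside:  (c ⊞ c) ⊞ (d ⊞ d)
Un-nest:  c ⊞ c ⊞ d ⊞ d
Drop duplicates:  drop duplicate c, d
Order the arguments:  c ⊞ d
Put back:  h(b ⊞ d, c, c ⊞ d)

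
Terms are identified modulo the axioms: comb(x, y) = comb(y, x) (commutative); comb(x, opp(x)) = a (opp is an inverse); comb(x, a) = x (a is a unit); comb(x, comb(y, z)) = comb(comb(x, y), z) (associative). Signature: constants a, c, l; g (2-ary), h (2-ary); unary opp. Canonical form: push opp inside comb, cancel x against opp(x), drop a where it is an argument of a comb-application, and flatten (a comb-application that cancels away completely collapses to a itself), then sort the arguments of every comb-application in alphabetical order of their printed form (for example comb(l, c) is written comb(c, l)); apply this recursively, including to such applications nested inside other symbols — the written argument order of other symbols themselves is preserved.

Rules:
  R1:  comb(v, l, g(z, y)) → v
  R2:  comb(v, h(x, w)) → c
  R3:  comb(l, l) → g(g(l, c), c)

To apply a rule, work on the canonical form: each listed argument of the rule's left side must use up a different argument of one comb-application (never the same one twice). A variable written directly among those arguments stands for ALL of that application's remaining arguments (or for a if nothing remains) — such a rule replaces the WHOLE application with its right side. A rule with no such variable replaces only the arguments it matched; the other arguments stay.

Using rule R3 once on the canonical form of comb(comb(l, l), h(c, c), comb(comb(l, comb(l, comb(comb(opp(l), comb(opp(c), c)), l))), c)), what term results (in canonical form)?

Canonical form:  comb(c, h(c, c), l, l, l, l)
Apply R3:  consuming l, l
Result:  comb(c, g(g(l, c), c), h(c, c), l, l)

Answer: comb(c, g(g(l, c), c), h(c, c), l, l)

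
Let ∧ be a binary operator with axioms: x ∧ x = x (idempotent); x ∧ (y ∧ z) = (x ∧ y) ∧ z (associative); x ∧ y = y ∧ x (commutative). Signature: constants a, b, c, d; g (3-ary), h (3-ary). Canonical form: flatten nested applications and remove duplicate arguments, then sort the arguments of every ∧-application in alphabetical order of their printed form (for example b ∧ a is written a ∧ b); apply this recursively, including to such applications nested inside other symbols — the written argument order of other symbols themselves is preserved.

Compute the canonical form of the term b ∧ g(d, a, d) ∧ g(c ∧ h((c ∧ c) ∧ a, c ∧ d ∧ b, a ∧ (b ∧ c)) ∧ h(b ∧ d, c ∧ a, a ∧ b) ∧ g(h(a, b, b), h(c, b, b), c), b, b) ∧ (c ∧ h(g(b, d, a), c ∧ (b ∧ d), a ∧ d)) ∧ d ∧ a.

Answer: a ∧ b ∧ c ∧ d ∧ g(c ∧ g(h(a, b, b), h(c, b, b), c) ∧ h(a ∧ c, b ∧ c ∧ d, a ∧ b ∧ c) ∧ h(b ∧ d, a ∧ c, a ∧ b), b, b) ∧ g(d, a, d) ∧ h(g(b, d, a), b ∧ c ∧ d, a ∧ d)

Derivation:
Merge nested applications:  b ∧ g(d, a, d) ∧ g(c ∧ h((c ∧ c) ∧ a, c ∧ d ∧ b, a ∧ (b ∧ c)) ∧ h(b ∧ d, c ∧ a, a ∧ b) ∧ g(h(a, b, b), h(c, b, b), c), b, b) ∧ c ∧ h(g(b, d, a), c ∧ (b ∧ d), a ∧ d) ∧ d ∧ a
Simplify inside:  g(c ∧ h((c ∧ c) ∧ a, c ∧ d ∧ b, a ∧ (b ∧ c)) ∧ h(b ∧ d, c ∧ a, a ∧ b) ∧ g(h(a, b, b), h(c, b, b), c), b, b)  →  g(c ∧ g(h(a, b, b), h(c, b, b), c) ∧ h(a ∧ c, b ∧ c ∧ d, a ∧ b ∧ c) ∧ h(b ∧ d, a ∧ c, a ∧ b), b, b)
Simplify inside:  h(g(b, d, a), c ∧ (b ∧ d), a ∧ d)  →  h(g(b, d, a), b ∧ c ∧ d, a ∧ d)
Sort:  a ∧ b ∧ c ∧ d ∧ g(c ∧ g(h(a, b, b), h(c, b, b), c) ∧ h(a ∧ c, b ∧ c ∧ d, a ∧ b ∧ c) ∧ h(b ∧ d, a ∧ c, a ∧ b), b, b) ∧ g(d, a, d) ∧ h(g(b, d, a), b ∧ c ∧ d, a ∧ d)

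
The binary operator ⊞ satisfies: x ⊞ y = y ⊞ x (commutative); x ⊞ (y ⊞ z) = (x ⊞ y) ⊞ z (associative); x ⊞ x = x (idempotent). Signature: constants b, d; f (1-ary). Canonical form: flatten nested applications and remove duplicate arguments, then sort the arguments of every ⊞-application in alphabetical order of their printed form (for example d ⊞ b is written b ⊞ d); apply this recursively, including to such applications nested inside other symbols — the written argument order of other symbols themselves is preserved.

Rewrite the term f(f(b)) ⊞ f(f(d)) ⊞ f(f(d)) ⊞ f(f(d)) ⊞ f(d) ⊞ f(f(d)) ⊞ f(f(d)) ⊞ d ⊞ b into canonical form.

Drop duplicates:  drop duplicate f(f(d)), f(f(d)), f(f(d)), f(f(d))
Sort:  b ⊞ d ⊞ f(d) ⊞ f(f(b)) ⊞ f(f(d))

Answer: b ⊞ d ⊞ f(d) ⊞ f(f(b)) ⊞ f(f(d))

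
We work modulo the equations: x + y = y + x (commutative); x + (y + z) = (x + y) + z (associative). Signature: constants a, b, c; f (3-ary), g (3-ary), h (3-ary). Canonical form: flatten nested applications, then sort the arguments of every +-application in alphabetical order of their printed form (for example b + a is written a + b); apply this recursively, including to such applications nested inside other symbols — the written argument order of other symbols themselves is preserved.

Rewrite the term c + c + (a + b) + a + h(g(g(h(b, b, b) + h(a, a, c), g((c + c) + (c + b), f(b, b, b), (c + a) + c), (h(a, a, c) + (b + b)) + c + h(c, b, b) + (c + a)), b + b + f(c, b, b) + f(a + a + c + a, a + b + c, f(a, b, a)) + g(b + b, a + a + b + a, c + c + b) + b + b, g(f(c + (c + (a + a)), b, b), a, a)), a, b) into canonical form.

Answer: a + a + b + c + c + h(g(g(h(a, a, c) + h(b, b, b), g(b + c + c + c, f(b, b, b), a + c + c), a + b + b + c + c + h(a, a, c) + h(c, b, b)), b + b + b + b + f(a + a + a + c, a + b + c, f(a, b, a)) + f(c, b, b) + g(b + b, a + a + a + b, b + c + c), g(f(a + a + c + c, b, b), a, a)), a, b)

Derivation:
Flatten:  c + c + a + b + a + h(g(g(h(b, b, b) + h(a, a, c), g((c + c) + (c + b), f(b, b, b), (c + a) + c), (h(a, a, c) + (b + b)) + c + h(c, b, b) + (c + a)), b + b + f(c, b, b) + f(a + a + c + a, a + b + c, f(a, b, a)) + g(b + b, a + a + b + a, c + c + b) + b + b, g(f(c + (c + (a + a)), b, b), a, a)), a, b)
Simplify inside:  h(g(g(h(b, b, b) + h(a, a, c), g((c + c) + (c + b), f(b, b, b), (c + a) + c), (h(a, a, c) + (b + b)) + c + h(c, b, b) + (c + a)), b + b + f(c, b, b) + f(a + a + c + a, a + b + c, f(a, b, a)) + g(b + b, a + a + b + a, c + c + b) + b + b, g(f(c + (c + (a + a)), b, b), a, a)), a, b)  →  h(g(g(h(a, a, c) + h(b, b, b), g(b + c + c + c, f(b, b, b), a + c + c), a + b + b + c + c + h(a, a, c) + h(c, b, b)), b + b + b + b + f(a + a + a + c, a + b + c, f(a, b, a)) + f(c, b, b) + g(b + b, a + a + a + b, b + c + c), g(f(a + a + c + c, b, b), a, a)), a, b)
Sort:  a + a + b + c + c + h(g(g(h(a, a, c) + h(b, b, b), g(b + c + c + c, f(b, b, b), a + c + c), a + b + b + c + c + h(a, a, c) + h(c, b, b)), b + b + b + b + f(a + a + a + c, a + b + c, f(a, b, a)) + f(c, b, b) + g(b + b, a + a + a + b, b + c + c), g(f(a + a + c + c, b, b), a, a)), a, b)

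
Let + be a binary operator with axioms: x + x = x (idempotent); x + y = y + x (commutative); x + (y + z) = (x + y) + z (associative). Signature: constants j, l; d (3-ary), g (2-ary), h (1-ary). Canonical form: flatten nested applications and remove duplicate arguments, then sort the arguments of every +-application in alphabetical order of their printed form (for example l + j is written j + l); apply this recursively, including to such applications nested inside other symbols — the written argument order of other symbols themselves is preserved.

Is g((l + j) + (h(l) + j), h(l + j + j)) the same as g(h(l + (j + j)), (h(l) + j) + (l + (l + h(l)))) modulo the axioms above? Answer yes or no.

Left:  g((l + j) + (h(l) + j), h(l + j + j))
  Work inside:  (l + j) + (h(l) + j)
  Un-nest:  l + j + h(l) + j
  Deduplicate:  drop duplicate j
  Sort arguments:  h(l) + j + l
  Reassemble:  g(h(l) + j + l, h(j + l))
Right:  g(h(l + (j + j)), (h(l) + j) + (l + (l + h(l))))
  Work inside:  (h(l) + j) + (l + (l + h(l)))
  Merge nested applications:  h(l) + j + l + l + h(l)
  Drop duplicates:  drop duplicate l, h(l)
  Sort arguments:  h(l) + j + l
  Put back:  g(h(j + l), h(l) + j + l)

Answer: no — g(h(l) + j + l, h(j + l)) vs g(h(j + l), h(l) + j + l)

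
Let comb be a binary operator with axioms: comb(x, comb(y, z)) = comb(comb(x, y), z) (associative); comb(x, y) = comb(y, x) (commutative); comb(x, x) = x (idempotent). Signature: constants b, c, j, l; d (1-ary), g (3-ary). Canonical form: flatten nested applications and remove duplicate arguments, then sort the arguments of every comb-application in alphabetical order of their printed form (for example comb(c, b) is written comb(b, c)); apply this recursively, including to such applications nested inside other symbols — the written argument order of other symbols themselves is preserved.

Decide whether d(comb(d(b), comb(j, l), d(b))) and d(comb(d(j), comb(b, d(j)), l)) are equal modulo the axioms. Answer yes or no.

Left:  d(comb(d(b), comb(j, l), d(b)))
  Focus inside:  comb(d(b), comb(j, l), d(b))
  Un-nest:  comb(d(b), j, l, d(b))
  Drop duplicates:  drop duplicate d(b)
  Sort:  comb(d(b), j, l)
  Put back:  d(comb(d(b), j, l))
Right:  d(comb(d(j), comb(b, d(j)), l))
  Focus inside:  comb(d(j), comb(b, d(j)), l)
  Flatten:  comb(d(j), b, d(j), l)
  Idempotence:  drop duplicate d(j)
  Sort arguments:  comb(b, d(j), l)
  Rebuild:  d(comb(b, d(j), l))

Answer: no — d(comb(d(b), j, l)) vs d(comb(b, d(j), l))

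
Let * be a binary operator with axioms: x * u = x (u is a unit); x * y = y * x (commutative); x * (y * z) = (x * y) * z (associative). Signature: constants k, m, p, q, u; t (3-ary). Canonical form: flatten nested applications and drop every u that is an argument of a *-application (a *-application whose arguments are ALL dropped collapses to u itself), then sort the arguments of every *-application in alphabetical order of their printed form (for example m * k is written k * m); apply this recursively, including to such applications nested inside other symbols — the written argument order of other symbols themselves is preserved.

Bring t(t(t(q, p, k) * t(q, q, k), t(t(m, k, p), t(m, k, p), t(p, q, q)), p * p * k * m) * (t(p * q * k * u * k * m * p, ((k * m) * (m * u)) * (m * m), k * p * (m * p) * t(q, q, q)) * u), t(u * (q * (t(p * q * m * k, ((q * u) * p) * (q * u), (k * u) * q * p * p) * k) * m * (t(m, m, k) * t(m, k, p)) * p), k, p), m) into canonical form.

Answer: t(t(k * k * m * p * p * q, k * m * m * m * m, k * m * p * p * t(q, q, q)) * t(t(q, p, k) * t(q, q, k), t(t(m, k, p), t(m, k, p), t(p, q, q)), k * m * p * p), t(k * m * p * q * t(k * m * p * q, p * q * q, k * p * p * q) * t(m, k, p) * t(m, m, k), k, p), m)

Derivation:
Descend into:  t(t(q, p, k) * t(q, q, k), t(t(m, k, p), t(m, k, p), t(p, q, q)), p * p * k * m) * (t(p * q * k * u * k * m * p, ((k * m) * (m * u)) * (m * m), k * p * (m * p) * t(q, q, q)) * u)
Merge nested applications:  t(t(q, p, k) * t(q, q, k), t(t(m, k, p), t(m, k, p), t(p, q, q)), p * p * k * m) * t(p * q * k * u * k * m * p, ((k * m) * (m * u)) * (m * m), k * p * (m * p) * t(q, q, q)) * u
Simplify inside:  t(t(q, p, k) * t(q, q, k), t(t(m, k, p), t(m, k, p), t(p, q, q)), p * p * k * m)  →  t(t(q, p, k) * t(q, q, k), t(t(m, k, p), t(m, k, p), t(p, q, q)), k * m * p * p)
Simplify inside:  t(p * q * k * u * k * m * p, ((k * m) * (m * u)) * (m * m), k * p * (m * p) * t(q, q, q))  →  t(k * k * m * p * p * q, k * m * m * m * m, k * m * p * p * t(q, q, q))
Unit:  drop u
Sort arguments:  t(k * k * m * p * p * q, k * m * m * m * m, k * m * p * p * t(q, q, q)) * t(t(q, p, k) * t(q, q, k), t(t(m, k, p), t(m, k, p), t(p, q, q)), k * m * p * p)
Reassemble:  t(t(k * k * m * p * p * q, k * m * m * m * m, k * m * p * p * t(q, q, q)) * t(t(q, p, k) * t(q, q, k), t(t(m, k, p), t(m, k, p), t(p, q, q)), k * m * p * p), t(k * m * p * q * t(k * m * p * q, p * q * q, k * p * p * q) * t(m, k, p) * t(m, m, k), k, p), m)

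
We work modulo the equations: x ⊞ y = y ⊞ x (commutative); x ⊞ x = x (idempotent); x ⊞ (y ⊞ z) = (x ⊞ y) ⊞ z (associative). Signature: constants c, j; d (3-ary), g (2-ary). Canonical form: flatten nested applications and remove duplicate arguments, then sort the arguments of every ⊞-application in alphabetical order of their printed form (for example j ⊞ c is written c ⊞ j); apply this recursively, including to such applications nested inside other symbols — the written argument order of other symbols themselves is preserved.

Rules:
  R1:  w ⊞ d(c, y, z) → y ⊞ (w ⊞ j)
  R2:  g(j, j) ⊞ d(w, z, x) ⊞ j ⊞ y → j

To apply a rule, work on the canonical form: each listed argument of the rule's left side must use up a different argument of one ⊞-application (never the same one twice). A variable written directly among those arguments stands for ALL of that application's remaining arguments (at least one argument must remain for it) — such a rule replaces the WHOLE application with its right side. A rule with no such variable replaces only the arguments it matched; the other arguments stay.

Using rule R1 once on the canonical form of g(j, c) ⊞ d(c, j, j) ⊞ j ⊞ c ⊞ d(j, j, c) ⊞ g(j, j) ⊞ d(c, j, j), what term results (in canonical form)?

Answer: c ⊞ d(j, j, c) ⊞ g(j, c) ⊞ g(j, j) ⊞ j

Derivation:
Canonical form:  c ⊞ d(c, j, j) ⊞ d(j, j, c) ⊞ g(j, c) ⊞ g(j, j) ⊞ j
Match R1:  consume d(c, j, j);  w := c ⊞ d(j, j, c) ⊞ g(j, c) ⊞ g(j, j) ⊞ j, y := j, z := j
Every leftover argument binds to the variable; the entire application is replaced.
New term:  c ⊞ d(j, j, c) ⊞ g(j, c) ⊞ g(j, j) ⊞ j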